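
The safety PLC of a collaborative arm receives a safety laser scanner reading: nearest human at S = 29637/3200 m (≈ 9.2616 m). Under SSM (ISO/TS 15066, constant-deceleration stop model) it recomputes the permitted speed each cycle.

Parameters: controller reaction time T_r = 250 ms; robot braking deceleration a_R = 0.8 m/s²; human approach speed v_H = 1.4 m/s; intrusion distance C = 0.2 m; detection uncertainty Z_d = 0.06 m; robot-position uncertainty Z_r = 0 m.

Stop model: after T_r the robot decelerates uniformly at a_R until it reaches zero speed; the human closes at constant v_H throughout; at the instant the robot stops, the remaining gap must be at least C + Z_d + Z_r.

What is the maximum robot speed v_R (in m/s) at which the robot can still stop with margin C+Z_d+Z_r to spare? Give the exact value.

quadratic (5/8)·v² + (2)·v + (-5537/640) = 0
  disc = (2)² − 4·(5/8)·(-5537/640) = 6561/256 ; √disc = 81/16
  v_R = (−(2) + 81/16) / (2·(5/8)) = 49/20 m/s
check:
braking lasts T_s = (49/20)/(4/5) = 3.0625 s
robot covers v_R·T_r = 2.4500·0.2500 = 0.6125 m before braking
robot under decel: 2.4500²/(2·0.8000) = 3.7516 m
person approaches 1.4000·(0.2500+3.0625) = 4.6375 m
margins: 0.2000+0.0600+0.0000 = 0.2600 m
sum ≈ 0.6125+3.7516+4.6375+0.2600 ≈ 9.2616 m = S ✓

v_R_max = 49/20 m/s = 2.4500 m/s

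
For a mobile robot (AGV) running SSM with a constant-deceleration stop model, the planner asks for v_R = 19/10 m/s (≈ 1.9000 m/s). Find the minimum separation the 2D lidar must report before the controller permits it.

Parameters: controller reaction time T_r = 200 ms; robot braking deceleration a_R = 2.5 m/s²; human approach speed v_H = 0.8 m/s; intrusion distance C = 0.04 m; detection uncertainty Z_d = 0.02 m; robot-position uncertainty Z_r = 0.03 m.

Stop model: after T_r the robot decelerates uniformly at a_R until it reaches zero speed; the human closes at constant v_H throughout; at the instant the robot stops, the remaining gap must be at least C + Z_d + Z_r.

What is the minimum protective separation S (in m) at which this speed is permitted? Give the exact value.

braking lasts T_s = (19/10)/(5/2) = 0.7600 s
robot covers v_R·T_r = 1.9000·0.2000 = 0.3800 m before braking
robot under decel: 1.9000²/(2·2.5000) = 0.7220 m
person approaches 0.8000·(0.2000+0.7600) = 0.7680 m
residual clearance needed = 0.0400+0.0200+0.0300 = 0.0900 m
S_min ≈ 0.3800+0.7220+0.7680+0.0900  ⇒  S_min = 49/25 m

S_min = 49/25 m = 1.9600 m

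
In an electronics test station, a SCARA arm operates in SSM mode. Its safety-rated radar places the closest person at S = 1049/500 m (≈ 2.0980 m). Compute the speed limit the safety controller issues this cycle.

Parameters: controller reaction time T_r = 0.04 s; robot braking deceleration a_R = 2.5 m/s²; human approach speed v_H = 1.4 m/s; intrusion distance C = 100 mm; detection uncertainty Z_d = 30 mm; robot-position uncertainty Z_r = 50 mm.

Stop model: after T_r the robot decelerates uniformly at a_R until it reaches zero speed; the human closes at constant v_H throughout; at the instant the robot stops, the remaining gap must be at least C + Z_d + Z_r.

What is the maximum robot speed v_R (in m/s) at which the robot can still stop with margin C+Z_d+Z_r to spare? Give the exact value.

at the boundary: (1/5)·v² + (3/5)·v + (-931/500) = 0
  disc = (3/5)² − 4·(1/5)·(-931/500) = 1156/625 ; √disc = 34/25
  v_R = (−(3/5) + 34/25) / (2·(1/5)) = 19/10 m/s
check:
stop time T_s = (19/10)/(5/2) = 0.7600 s
robot in T_r: 1.9000·0.0400 = 0.0760 m
robot under decel: 1.9000²/(2·2.5000) = 0.7220 m
human closes 1.4000·0.8000 = 1.1200 m
C+Z_d+Z_r = 0.1000+0.0300+0.0500 = 0.1800 m
sum ≈ 0.0760+0.7220+1.1200+0.1800 ≈ 2.0980 m = S ✓

v_R_max = 19/10 m/s = 1.9000 m/s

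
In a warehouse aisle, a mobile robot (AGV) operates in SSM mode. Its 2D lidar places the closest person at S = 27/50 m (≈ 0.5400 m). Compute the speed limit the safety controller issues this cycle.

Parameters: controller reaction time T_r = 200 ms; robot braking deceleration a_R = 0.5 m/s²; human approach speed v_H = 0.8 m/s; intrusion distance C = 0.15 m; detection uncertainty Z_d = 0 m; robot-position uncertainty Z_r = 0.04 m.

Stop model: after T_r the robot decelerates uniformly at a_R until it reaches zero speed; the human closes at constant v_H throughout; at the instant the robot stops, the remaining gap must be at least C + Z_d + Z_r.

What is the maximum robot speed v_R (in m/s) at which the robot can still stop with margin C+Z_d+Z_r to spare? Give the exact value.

quadratic (1)·v² + (9/5)·v + (-19/100) = 0
  disc = (9/5)² − 4·(1)·(-19/100) = 4 ; √disc = 2
  v_R = (−(9/5) + 2) / (2·(1)) = 1/10 m/s
check:
T_s = v_R/a_R = (1/10)/(1/2) = 0.2000 s
robot in T_r: 0.1000·0.2000 = 0.0200 m
robot covers 0.1000·0.2000 − ½·0.5000·0.2000² = 0.0100 m while stopping
human closes 0.8000·0.4000 = 0.3200 m
residual clearance needed = 0.1500+0.0000+0.0400 = 0.1900 m
sum ≈ 0.0200+0.0100+0.3200+0.1900 ≈ 0.5400 m = S ✓

v_R_max = 1/10 m/s = 0.1000 m/s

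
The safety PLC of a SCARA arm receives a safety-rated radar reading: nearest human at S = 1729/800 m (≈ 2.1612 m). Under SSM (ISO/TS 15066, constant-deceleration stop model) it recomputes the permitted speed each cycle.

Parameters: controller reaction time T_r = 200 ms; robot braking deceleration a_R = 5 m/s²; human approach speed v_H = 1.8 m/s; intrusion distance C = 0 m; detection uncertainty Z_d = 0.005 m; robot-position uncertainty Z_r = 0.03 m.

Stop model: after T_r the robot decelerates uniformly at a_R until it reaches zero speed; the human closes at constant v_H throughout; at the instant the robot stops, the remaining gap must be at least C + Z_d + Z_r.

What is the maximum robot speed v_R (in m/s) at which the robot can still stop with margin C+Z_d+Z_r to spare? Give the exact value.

v_R_max = 9/4 m/s = 2.2500 m/s

quadratic (1/10)·v² + (14/25)·v + (-1413/800) = 0
  disc = (14/25)² − 4·(1/10)·(-1413/800) = 10201/10000 ; √disc = 101/100
  v_R = (−(14/25) + 101/100) / (2·(1/10)) = 9/4 m/s
check:
T_s = v_R/a_R = (9/4)/5 = 0.4500 s
reaction-phase robot travel = 2.2500·0.2000 = 0.4500 m
braking distance = 2.2500²/(2·5.0000) = 0.5062 m
person approaches 1.8000·(0.2000+0.4500) = 1.1700 m
C+Z_d+Z_r = 0.0000+0.0050+0.0300 = 0.0350 m
sum ≈ 0.4500+0.5062+1.1700+0.0350 ≈ 2.1612 m = S ✓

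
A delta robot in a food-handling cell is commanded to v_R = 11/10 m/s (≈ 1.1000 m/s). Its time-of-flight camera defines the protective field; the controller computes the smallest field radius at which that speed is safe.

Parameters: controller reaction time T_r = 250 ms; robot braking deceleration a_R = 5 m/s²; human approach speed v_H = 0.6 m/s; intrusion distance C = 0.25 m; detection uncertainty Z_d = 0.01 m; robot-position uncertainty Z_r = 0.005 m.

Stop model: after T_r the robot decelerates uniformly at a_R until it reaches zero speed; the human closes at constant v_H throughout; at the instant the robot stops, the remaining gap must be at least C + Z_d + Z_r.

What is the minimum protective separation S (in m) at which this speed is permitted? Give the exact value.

T_s = v_R/a_R = (11/10)/5 = 0.2200 s
reaction-phase robot travel = 1.1000·0.2500 = 0.2750 m
robot covers 1.1000·0.2200 − ½·5.0000·0.2200² = 0.1210 m while stopping
person approaches 0.6000·(0.2500+0.2200) = 0.2820 m
residual clearance needed = 0.2500+0.0100+0.0050 = 0.2650 m
S_min ≈ 0.2750+0.1210+0.2820+0.2650  ⇒  S_min = 943/1000 m

S_min = 943/1000 m = 0.9430 m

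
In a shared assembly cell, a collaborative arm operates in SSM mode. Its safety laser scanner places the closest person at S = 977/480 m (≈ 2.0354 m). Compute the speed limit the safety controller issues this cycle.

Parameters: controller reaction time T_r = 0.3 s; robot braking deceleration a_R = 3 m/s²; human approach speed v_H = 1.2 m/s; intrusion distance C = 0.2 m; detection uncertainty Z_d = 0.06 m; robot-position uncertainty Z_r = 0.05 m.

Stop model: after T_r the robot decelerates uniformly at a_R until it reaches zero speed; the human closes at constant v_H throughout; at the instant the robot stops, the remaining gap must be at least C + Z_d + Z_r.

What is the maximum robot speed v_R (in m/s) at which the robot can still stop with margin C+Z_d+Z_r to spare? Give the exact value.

v_R_max = 29/20 m/s = 1.4500 m/s

quadratic (1/6)·v² + (7/10)·v + (-3277/2400) = 0
  disc = (7/10)² − 4·(1/6)·(-3277/2400) = 5041/3600 ; √disc = 71/60
  v_R = (−(7/10) + 71/60) / (2·(1/6)) = 29/20 m/s
check:
stop time T_s = (29/20)/3 = 0.4833 s
robot in T_r: 1.4500·0.3000 = 0.4350 m
robot covers 1.4500·0.4833 − ½·3.0000·0.4833² = 0.3504 m while stopping
person approaches 1.2000·(0.3000+0.4833) = 0.9400 m
margins: 0.2000+0.0600+0.0500 = 0.3100 m
sum ≈ 0.4350+0.3504+0.9400+0.3100 ≈ 2.0354 m = S ✓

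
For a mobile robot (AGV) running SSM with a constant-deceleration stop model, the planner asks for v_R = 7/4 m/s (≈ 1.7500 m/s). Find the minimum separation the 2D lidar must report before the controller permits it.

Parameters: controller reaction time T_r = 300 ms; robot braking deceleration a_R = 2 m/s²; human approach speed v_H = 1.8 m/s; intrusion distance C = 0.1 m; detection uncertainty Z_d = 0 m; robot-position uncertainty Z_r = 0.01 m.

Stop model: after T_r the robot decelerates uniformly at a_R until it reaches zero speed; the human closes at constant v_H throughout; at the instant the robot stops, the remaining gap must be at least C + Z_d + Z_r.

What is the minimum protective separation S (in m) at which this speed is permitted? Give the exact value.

S_min = 225/64 m = 3.5156 m

stop time T_s = (7/4)/2 = 0.8750 s
robot in T_r: 1.7500·0.3000 = 0.5250 m
robot covers 1.7500·0.8750 − ½·2.0000·0.8750² = 0.7656 m while stopping
human closes 1.8000·1.1750 = 2.1150 m
margins: 0.1000+0.0000+0.0100 = 0.1100 m
S_min ≈ 0.5250+0.7656+2.1150+0.1100  ⇒  S_min = 225/64 m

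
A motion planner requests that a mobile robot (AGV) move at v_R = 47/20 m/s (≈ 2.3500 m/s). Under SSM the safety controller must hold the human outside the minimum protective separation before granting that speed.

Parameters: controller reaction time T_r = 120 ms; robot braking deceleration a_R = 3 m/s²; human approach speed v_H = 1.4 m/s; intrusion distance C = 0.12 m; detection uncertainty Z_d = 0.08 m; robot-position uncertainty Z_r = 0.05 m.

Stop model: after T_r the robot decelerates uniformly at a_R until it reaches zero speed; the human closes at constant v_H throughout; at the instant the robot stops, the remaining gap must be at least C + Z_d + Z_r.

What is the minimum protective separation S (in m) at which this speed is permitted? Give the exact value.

T_s = v_R/a_R = (47/20)/3 = 0.7833 s
reaction-phase robot travel = 2.3500·0.1200 = 0.2820 m
robot under decel: 2.3500²/(2·3.0000) = 0.9204 m
human closes 1.4000·0.9033 = 1.2647 m
C+Z_d+Z_r = 0.1200+0.0800+0.0500 = 0.2500 m
S_min ≈ 0.2820+0.9204+1.2647+0.2500  ⇒  S_min = 6521/2400 m

S_min = 6521/2400 m = 2.7171 m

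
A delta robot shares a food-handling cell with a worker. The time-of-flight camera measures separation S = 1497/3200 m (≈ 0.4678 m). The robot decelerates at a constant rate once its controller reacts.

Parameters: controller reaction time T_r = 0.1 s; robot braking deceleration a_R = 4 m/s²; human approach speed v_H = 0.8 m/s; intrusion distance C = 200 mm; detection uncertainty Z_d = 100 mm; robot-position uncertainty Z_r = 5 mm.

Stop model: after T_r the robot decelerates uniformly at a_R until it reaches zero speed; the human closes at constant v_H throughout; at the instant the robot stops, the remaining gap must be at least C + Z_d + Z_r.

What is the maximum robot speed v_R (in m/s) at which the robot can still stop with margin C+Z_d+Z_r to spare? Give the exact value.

quadratic (1/8)·v² + (3/10)·v + (-53/640) = 0
  disc = (3/10)² − 4·(1/8)·(-53/640) = 841/6400 ; √disc = 29/80
  v_R = (−(3/10) + 29/80) / (2·(1/8)) = 1/4 m/s
check:
braking lasts T_s = (1/4)/4 = 0.0625 s
robot in T_r: 0.2500·0.1000 = 0.0250 m
robot covers 0.2500·0.0625 − ½·4.0000·0.0625² = 0.0078 m while stopping
human over T_r+T_s: 0.8000·(0.1000+0.0625) = 0.1300 m
margins: 0.2000+0.1000+0.0050 = 0.3050 m
sum ≈ 0.0250+0.0078+0.1300+0.3050 ≈ 0.4678 m = S ✓

v_R_max = 1/4 m/s = 0.2500 m/s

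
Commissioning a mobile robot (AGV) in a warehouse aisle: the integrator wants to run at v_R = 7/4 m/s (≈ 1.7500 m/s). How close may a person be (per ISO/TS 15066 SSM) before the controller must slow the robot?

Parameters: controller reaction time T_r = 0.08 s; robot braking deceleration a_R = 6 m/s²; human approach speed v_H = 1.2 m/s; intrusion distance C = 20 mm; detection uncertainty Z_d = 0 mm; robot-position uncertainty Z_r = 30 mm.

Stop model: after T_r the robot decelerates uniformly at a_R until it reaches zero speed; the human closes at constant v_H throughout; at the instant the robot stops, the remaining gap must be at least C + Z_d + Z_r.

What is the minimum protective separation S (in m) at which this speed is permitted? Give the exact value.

S_min = 21389/24000 m = 0.8912 m

T_s = v_R/a_R = (7/4)/6 = 0.2917 s
robot in T_r: 1.7500·0.0800 = 0.1400 m
braking distance = 1.7500²/(2·6.0000) = 0.2552 m
human over T_r+T_s: 1.2000·(0.0800+0.2917) = 0.4460 m
residual clearance needed = 0.0200+0.0000+0.0300 = 0.0500 m
S_min ≈ 0.1400+0.2552+0.4460+0.0500  ⇒  S_min = 21389/24000 m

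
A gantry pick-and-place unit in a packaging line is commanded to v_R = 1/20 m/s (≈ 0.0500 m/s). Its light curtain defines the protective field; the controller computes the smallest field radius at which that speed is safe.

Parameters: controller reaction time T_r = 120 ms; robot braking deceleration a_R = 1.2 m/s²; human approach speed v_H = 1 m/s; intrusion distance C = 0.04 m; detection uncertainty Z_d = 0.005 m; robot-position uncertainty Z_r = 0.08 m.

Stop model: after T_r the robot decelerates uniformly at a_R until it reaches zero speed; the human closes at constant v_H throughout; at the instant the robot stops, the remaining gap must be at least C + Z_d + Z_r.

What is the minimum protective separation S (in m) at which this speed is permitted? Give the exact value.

S_min = 7049/24000 m = 0.2937 m

stop time T_s = (1/20)/(6/5) = 0.0417 s
robot in T_r: 0.0500·0.1200 = 0.0060 m
robot under decel: 0.0500²/(2·1.2000) = 0.0010 m
human over T_r+T_s: 1.0000·(0.1200+0.0417) = 0.1617 m
residual clearance needed = 0.0400+0.0050+0.0800 = 0.1250 m
S_min ≈ 0.0060+0.0010+0.1617+0.1250  ⇒  S_min = 7049/24000 m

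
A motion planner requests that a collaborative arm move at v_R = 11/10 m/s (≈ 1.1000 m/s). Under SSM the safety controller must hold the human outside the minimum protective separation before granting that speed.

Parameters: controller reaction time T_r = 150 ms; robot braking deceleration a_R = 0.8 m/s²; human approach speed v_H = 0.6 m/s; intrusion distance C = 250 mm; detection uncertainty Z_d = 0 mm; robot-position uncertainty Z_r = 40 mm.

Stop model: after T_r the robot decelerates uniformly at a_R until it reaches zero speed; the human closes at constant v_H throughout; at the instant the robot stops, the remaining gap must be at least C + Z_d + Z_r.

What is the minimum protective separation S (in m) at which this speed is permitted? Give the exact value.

stop time T_s = (11/10)/(4/5) = 1.3750 s
robot covers v_R·T_r = 1.1000·0.1500 = 0.1650 m before braking
robot covers 1.1000·1.3750 − ½·0.8000·1.3750² = 0.7562 m while stopping
human over T_r+T_s: 0.6000·(0.1500+1.3750) = 0.9150 m
residual clearance needed = 0.2500+0.0000+0.0400 = 0.2900 m
S_min ≈ 0.1650+0.7562+0.9150+0.2900  ⇒  S_min = 1701/800 m

S_min = 1701/800 m = 2.1263 m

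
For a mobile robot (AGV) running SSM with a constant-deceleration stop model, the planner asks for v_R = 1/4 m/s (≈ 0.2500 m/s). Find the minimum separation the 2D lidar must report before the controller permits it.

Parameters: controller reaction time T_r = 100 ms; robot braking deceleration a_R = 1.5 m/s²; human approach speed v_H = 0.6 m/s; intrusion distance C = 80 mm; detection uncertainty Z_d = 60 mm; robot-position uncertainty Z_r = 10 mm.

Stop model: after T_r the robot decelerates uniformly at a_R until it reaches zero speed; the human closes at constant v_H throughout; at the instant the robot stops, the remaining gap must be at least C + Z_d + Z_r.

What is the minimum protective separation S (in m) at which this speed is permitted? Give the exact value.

stop time T_s = (1/4)/(3/2) = 0.1667 s
robot in T_r: 0.2500·0.1000 = 0.0250 m
robot covers 0.2500·0.1667 − ½·1.5000·0.1667² = 0.0208 m while stopping
human over T_r+T_s: 0.6000·(0.1000+0.1667) = 0.1600 m
C+Z_d+Z_r = 0.0800+0.0600+0.0100 = 0.1500 m
S_min ≈ 0.0250+0.0208+0.1600+0.1500  ⇒  S_min = 427/1200 m

S_min = 427/1200 m = 0.3558 m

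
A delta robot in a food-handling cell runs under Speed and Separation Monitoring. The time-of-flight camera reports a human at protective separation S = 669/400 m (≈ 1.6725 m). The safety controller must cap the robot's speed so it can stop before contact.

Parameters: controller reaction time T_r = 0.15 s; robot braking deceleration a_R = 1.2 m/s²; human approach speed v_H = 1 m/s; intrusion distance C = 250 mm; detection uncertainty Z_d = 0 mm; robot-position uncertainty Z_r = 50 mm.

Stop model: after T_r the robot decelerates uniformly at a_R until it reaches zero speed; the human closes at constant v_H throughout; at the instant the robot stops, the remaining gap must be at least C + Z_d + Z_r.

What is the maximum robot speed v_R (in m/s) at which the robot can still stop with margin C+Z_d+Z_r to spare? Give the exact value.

quadratic (5/12)·v² + (59/60)·v + (-489/400) = 0
  disc = (59/60)² − 4·(5/12)·(-489/400) = 676/225 ; √disc = 26/15
  v_R = (−(59/60) + 26/15) / (2·(5/12)) = 9/10 m/s
check:
stop time T_s = (9/10)/(6/5) = 0.7500 s
robot covers v_R·T_r = 0.9000·0.1500 = 0.1350 m before braking
robot covers 0.9000·0.7500 − ½·1.2000·0.7500² = 0.3375 m while stopping
human closes 1.0000·0.9000 = 0.9000 m
residual clearance needed = 0.2500+0.0000+0.0500 = 0.3000 m
sum ≈ 0.1350+0.3375+0.9000+0.3000 ≈ 1.6725 m = S ✓

v_R_max = 9/10 m/s = 0.9000 m/s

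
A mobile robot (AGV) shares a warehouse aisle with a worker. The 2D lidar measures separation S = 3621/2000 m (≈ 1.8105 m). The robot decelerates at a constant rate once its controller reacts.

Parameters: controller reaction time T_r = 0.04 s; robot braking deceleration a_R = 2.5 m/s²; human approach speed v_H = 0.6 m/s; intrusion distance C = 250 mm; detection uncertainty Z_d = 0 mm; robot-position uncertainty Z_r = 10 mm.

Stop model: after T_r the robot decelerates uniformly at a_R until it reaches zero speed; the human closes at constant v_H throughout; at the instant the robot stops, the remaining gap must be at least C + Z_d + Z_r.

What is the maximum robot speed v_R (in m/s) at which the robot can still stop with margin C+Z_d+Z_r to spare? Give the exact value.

at the boundary: (1/5)·v² + (7/25)·v + (-3053/2000) = 0
  disc = (7/25)² − 4·(1/5)·(-3053/2000) = 3249/2500 ; √disc = 57/50
  v_R = (−(7/25) + 57/50) / (2·(1/5)) = 43/20 m/s
check:
stop time T_s = (43/20)/(5/2) = 0.8600 s
robot in T_r: 2.1500·0.0400 = 0.0860 m
robot covers 2.1500·0.8600 − ½·2.5000·0.8600² = 0.9245 m while stopping
human closes 0.6000·0.9000 = 0.5400 m
margins: 0.2500+0.0000+0.0100 = 0.2600 m
sum ≈ 0.0860+0.9245+0.5400+0.2600 ≈ 1.8105 m = S ✓

v_R_max = 43/20 m/s = 2.1500 m/s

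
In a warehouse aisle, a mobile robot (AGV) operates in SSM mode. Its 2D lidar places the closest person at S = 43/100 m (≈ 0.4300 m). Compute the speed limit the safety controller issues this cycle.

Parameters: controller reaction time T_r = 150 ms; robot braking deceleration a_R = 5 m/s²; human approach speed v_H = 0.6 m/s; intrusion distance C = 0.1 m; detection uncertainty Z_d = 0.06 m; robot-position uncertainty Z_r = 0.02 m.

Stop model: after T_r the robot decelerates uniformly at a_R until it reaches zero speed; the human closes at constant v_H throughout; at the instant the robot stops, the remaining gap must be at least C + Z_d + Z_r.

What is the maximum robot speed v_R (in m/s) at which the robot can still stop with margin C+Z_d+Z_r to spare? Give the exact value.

v_R_max = 1/2 m/s = 0.5000 m/s

collect terms ⇒ (1/10)·v_R² + (27/100)·v_R + (-4/25) = 0
  disc = (27/100)² − 4·(1/10)·(-4/25) = 1369/10000 ; √disc = 37/100
  v_R = (−(27/100) + 37/100) / (2·(1/10)) = 1/2 m/s
check:
T_s = v_R/a_R = (1/2)/5 = 0.1000 s
robot covers v_R·T_r = 0.5000·0.1500 = 0.0750 m before braking
robot under decel: 0.5000²/(2·5.0000) = 0.0250 m
human closes 0.6000·0.2500 = 0.1500 m
C+Z_d+Z_r = 0.1000+0.0600+0.0200 = 0.1800 m
sum ≈ 0.0750+0.0250+0.1500+0.1800 ≈ 0.4300 m = S ✓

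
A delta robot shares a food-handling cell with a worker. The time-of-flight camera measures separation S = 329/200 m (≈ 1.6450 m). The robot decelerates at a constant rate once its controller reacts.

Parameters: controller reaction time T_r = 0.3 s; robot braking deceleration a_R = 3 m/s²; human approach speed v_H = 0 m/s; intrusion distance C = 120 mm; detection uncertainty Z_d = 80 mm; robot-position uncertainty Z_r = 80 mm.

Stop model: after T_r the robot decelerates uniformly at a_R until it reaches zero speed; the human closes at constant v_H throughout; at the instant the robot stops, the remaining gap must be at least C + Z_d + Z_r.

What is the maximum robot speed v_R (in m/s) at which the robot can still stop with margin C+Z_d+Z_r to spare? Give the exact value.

quadratic (1/6)·v² + (3/10)·v + (-273/200) = 0
  disc = (3/10)² − 4·(1/6)·(-273/200) = 1 ; √disc = 1
  v_R = (−(3/10) + 1) / (2·(1/6)) = 21/10 m/s
check:
stop time T_s = (21/10)/3 = 0.7000 s
robot covers v_R·T_r = 2.1000·0.3000 = 0.6300 m before braking
braking distance = 2.1000²/(2·3.0000) = 0.7350 m
human closes 0.0000·1.0000 = 0.0000 m
margins: 0.1200+0.0800+0.0800 = 0.2800 m
sum ≈ 0.6300+0.7350+0.0000+0.2800 ≈ 1.6450 m = S ✓

v_R_max = 21/10 m/s = 2.1000 m/s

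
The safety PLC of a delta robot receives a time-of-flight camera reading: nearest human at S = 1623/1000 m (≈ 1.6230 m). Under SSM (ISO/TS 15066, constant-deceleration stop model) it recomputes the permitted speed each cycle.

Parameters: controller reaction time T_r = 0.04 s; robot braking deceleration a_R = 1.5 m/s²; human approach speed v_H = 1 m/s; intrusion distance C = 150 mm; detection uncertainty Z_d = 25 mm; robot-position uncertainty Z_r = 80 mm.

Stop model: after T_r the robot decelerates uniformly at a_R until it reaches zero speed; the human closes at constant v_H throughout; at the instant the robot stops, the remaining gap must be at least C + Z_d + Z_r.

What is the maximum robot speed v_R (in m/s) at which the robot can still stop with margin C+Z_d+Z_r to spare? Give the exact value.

v_R_max = 6/5 m/s = 1.2000 m/s

at the boundary: (1/3)·v² + (53/75)·v + (-166/125) = 0
  disc = (53/75)² − 4·(1/3)·(-166/125) = 12769/5625 ; √disc = 113/75
  v_R = (−(53/75) + 113/75) / (2·(1/3)) = 6/5 m/s
check:
braking lasts T_s = (6/5)/(3/2) = 0.8000 s
reaction-phase robot travel = 1.2000·0.0400 = 0.0480 m
braking distance = 1.2000²/(2·1.5000) = 0.4800 m
human over T_r+T_s: 1.0000·(0.0400+0.8000) = 0.8400 m
residual clearance needed = 0.1500+0.0250+0.0800 = 0.2550 m
sum ≈ 0.0480+0.4800+0.8400+0.2550 ≈ 1.6230 m = S ✓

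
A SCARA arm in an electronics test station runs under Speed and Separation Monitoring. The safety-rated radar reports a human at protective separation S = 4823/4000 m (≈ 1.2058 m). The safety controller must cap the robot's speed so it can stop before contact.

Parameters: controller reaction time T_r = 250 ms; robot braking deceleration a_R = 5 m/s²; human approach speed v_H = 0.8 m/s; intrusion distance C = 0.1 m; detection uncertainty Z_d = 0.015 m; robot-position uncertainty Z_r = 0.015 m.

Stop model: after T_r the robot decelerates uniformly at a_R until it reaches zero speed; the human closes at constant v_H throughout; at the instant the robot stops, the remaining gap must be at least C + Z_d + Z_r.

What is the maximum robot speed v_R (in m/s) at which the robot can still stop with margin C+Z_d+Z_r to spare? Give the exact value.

v_R_max = 31/20 m/s = 1.5500 m/s

at the boundary: (1/10)·v² + (41/100)·v + (-3503/4000) = 0
  disc = (41/100)² − 4·(1/10)·(-3503/4000) = 324/625 ; √disc = 18/25
  v_R = (−(41/100) + 18/25) / (2·(1/10)) = 31/20 m/s
check:
T_s = v_R/a_R = (31/20)/5 = 0.3100 s
reaction-phase robot travel = 1.5500·0.2500 = 0.3875 m
robot covers 1.5500·0.3100 − ½·5.0000·0.3100² = 0.2402 m while stopping
human closes 0.8000·0.5600 = 0.4480 m
residual clearance needed = 0.1000+0.0150+0.0150 = 0.1300 m
sum ≈ 0.3875+0.2402+0.4480+0.1300 ≈ 1.2058 m = S ✓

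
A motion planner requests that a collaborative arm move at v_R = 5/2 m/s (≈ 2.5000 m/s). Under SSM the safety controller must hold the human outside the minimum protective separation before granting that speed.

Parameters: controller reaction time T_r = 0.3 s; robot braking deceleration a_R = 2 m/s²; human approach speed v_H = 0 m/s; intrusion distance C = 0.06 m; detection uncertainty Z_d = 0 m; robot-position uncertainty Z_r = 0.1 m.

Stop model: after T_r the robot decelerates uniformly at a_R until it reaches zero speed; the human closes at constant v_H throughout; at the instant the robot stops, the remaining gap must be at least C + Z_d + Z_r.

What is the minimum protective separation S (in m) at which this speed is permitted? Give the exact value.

S_min = 989/400 m = 2.4725 m

T_s = v_R/a_R = (5/2)/2 = 1.2500 s
reaction-phase robot travel = 2.5000·0.3000 = 0.7500 m
braking distance = 2.5000²/(2·2.0000) = 1.5625 m
human over T_r+T_s: 0.0000·(0.3000+1.2500) = 0.0000 m
margins: 0.0600+0.0000+0.1000 = 0.1600 m
S_min ≈ 0.7500+1.5625+0.0000+0.1600  ⇒  S_min = 989/400 m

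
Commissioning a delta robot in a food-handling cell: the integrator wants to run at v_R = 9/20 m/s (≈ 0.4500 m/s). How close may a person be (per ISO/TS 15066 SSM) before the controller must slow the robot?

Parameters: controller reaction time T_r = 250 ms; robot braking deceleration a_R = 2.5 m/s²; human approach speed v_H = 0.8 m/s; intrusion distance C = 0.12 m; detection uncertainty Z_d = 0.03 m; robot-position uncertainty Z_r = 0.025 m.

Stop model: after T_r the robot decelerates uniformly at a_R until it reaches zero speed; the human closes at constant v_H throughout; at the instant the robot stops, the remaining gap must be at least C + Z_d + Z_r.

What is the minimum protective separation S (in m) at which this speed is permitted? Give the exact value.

braking lasts T_s = (9/20)/(5/2) = 0.1800 s
robot covers v_R·T_r = 0.4500·0.2500 = 0.1125 m before braking
robot under decel: 0.4500²/(2·2.5000) = 0.0405 m
human over T_r+T_s: 0.8000·(0.2500+0.1800) = 0.3440 m
residual clearance needed = 0.1200+0.0300+0.0250 = 0.1750 m
S_min ≈ 0.1125+0.0405+0.3440+0.1750  ⇒  S_min = 84/125 m

S_min = 84/125 m = 0.6720 m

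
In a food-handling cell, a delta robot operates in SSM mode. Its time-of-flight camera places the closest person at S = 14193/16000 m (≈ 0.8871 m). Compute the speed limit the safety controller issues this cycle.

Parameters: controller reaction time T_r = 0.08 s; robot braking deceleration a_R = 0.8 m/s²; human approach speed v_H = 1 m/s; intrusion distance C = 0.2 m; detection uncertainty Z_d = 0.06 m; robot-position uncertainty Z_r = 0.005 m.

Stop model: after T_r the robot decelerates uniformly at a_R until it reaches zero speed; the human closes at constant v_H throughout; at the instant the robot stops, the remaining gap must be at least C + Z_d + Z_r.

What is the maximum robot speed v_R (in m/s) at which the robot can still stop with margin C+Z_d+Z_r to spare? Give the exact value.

v_R_max = 7/20 m/s = 0.3500 m/s

quadratic (5/8)·v² + (133/100)·v + (-8673/16000) = 0
  disc = (133/100)² − 4·(5/8)·(-8673/16000) = 499849/160000 ; √disc = 707/400
  v_R = (−(133/100) + 707/400) / (2·(5/8)) = 7/20 m/s
check:
T_s = v_R/a_R = (7/20)/(4/5) = 0.4375 s
robot in T_r: 0.3500·0.0800 = 0.0280 m
robot covers 0.3500·0.4375 − ½·0.8000·0.4375² = 0.0766 m while stopping
human closes 1.0000·0.5175 = 0.5175 m
residual clearance needed = 0.2000+0.0600+0.0050 = 0.2650 m
sum ≈ 0.0280+0.0766+0.5175+0.2650 ≈ 0.8871 m = S ✓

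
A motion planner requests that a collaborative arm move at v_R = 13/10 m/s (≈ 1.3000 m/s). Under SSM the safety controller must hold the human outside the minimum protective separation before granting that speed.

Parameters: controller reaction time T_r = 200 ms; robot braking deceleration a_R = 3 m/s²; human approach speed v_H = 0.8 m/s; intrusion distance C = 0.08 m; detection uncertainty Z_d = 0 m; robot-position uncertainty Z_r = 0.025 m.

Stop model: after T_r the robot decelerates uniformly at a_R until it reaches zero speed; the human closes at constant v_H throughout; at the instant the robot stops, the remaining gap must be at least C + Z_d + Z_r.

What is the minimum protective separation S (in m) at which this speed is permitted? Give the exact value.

stop time T_s = (13/10)/3 = 0.4333 s
reaction-phase robot travel = 1.3000·0.2000 = 0.2600 m
braking distance = 1.3000²/(2·3.0000) = 0.2817 m
human over T_r+T_s: 0.8000·(0.2000+0.4333) = 0.5067 m
C+Z_d+Z_r = 0.0800+0.0000+0.0250 = 0.1050 m
S_min ≈ 0.2600+0.2817+0.5067+0.1050  ⇒  S_min = 173/150 m

S_min = 173/150 m = 1.1533 m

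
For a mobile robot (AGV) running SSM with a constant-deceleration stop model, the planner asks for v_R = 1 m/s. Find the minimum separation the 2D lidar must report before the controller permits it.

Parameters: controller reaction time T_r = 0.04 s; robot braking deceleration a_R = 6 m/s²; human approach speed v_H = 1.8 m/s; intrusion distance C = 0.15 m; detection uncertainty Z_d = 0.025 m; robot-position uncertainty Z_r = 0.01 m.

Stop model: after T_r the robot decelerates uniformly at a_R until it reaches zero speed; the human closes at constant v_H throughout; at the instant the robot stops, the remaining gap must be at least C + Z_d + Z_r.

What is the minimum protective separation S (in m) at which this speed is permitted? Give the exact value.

T_s = v_R/a_R = 1/6 = 0.1667 s
reaction-phase robot travel = 1.0000·0.0400 = 0.0400 m
braking distance = 1.0000²/(2·6.0000) = 0.0833 m
human over T_r+T_s: 1.8000·(0.0400+0.1667) = 0.3720 m
residual clearance needed = 0.1500+0.0250+0.0100 = 0.1850 m
S_min ≈ 0.0400+0.0833+0.3720+0.1850  ⇒  S_min = 2041/3000 m

S_min = 2041/3000 m = 0.6803 m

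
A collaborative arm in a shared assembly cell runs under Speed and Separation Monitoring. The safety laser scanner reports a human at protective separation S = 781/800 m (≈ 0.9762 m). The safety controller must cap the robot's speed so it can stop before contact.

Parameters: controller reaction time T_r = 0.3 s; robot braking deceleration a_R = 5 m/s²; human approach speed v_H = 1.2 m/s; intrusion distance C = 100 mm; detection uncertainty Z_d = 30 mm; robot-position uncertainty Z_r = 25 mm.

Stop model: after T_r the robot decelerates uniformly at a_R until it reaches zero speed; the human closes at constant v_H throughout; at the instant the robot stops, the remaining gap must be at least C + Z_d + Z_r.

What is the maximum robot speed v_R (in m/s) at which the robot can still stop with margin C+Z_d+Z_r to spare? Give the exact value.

v_R_max = 3/4 m/s = 0.7500 m/s

quadratic (1/10)·v² + (27/50)·v + (-369/800) = 0
  disc = (27/50)² − 4·(1/10)·(-369/800) = 4761/10000 ; √disc = 69/100
  v_R = (−(27/50) + 69/100) / (2·(1/10)) = 3/4 m/s
check:
braking lasts T_s = (3/4)/5 = 0.1500 s
reaction-phase robot travel = 0.7500·0.3000 = 0.2250 m
braking distance = 0.7500²/(2·5.0000) = 0.0563 m
person approaches 1.2000·(0.3000+0.1500) = 0.5400 m
C+Z_d+Z_r = 0.1000+0.0300+0.0250 = 0.1550 m
sum ≈ 0.2250+0.0563+0.5400+0.1550 ≈ 0.9762 m = S ✓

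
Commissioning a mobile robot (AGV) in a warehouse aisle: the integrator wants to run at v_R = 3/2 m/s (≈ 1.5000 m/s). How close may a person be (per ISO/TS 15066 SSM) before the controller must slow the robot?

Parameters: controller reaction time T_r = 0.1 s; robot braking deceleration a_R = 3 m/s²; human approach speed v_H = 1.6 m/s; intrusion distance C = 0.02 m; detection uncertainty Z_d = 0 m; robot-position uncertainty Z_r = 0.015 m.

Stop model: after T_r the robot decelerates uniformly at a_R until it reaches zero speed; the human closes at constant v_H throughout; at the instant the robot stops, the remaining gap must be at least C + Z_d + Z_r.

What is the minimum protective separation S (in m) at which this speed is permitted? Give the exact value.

S_min = 38/25 m = 1.5200 m

stop time T_s = (3/2)/3 = 0.5000 s
reaction-phase robot travel = 1.5000·0.1000 = 0.1500 m
robot covers 1.5000·0.5000 − ½·3.0000·0.5000² = 0.3750 m while stopping
human over T_r+T_s: 1.6000·(0.1000+0.5000) = 0.9600 m
margins: 0.0200+0.0000+0.0150 = 0.0350 m
S_min ≈ 0.1500+0.3750+0.9600+0.0350  ⇒  S_min = 38/25 m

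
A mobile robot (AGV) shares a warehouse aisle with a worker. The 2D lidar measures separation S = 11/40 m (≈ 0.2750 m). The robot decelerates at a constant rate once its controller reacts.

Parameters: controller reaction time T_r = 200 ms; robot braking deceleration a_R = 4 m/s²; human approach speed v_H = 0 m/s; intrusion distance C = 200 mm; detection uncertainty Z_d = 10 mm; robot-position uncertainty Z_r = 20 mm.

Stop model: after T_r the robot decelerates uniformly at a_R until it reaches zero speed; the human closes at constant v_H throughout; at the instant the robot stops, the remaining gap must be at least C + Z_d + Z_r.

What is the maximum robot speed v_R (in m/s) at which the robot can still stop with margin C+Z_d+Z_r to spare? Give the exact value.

at the boundary: (1/8)·v² + (1/5)·v + (-9/200) = 0
  disc = (1/5)² − 4·(1/8)·(-9/200) = 1/16 ; √disc = 1/4
  v_R = (−(1/5) + 1/4) / (2·(1/8)) = 1/5 m/s
check:
T_s = v_R/a_R = (1/5)/4 = 0.0500 s
robot covers v_R·T_r = 0.2000·0.2000 = 0.0400 m before braking
robot under decel: 0.2000²/(2·4.0000) = 0.0050 m
person approaches 0.0000·(0.2000+0.0500) = 0.0000 m
margins: 0.2000+0.0100+0.0200 = 0.2300 m
sum ≈ 0.0400+0.0050+0.0000+0.2300 ≈ 0.2750 m = S ✓

v_R_max = 1/5 m/s = 0.2000 m/s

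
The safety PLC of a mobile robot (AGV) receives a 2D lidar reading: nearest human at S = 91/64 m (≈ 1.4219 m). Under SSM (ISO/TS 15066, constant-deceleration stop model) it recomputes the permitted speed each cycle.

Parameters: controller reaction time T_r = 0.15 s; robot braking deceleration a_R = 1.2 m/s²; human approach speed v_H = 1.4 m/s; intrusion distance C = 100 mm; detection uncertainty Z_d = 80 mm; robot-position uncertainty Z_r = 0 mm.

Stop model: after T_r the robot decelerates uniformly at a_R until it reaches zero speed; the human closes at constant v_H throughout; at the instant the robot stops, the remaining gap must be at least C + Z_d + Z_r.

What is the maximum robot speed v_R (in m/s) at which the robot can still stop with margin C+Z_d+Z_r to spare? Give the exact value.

collect terms ⇒ (5/12)·v_R² + (79/60)·v_R + (-1651/1600) = 0
  disc = (79/60)² − 4·(5/12)·(-1651/1600) = 49729/14400 ; √disc = 223/120
  v_R = (−(79/60) + 223/120) / (2·(5/12)) = 13/20 m/s
check:
stop time T_s = (13/20)/(6/5) = 0.5417 s
reaction-phase robot travel = 0.6500·0.1500 = 0.0975 m
braking distance = 0.6500²/(2·1.2000) = 0.1760 m
person approaches 1.4000·(0.1500+0.5417) = 0.9683 m
residual clearance needed = 0.1000+0.0800+0.0000 = 0.1800 m
sum ≈ 0.0975+0.1760+0.9683+0.1800 ≈ 1.4219 m = S ✓

v_R_max = 13/20 m/s = 0.6500 m/s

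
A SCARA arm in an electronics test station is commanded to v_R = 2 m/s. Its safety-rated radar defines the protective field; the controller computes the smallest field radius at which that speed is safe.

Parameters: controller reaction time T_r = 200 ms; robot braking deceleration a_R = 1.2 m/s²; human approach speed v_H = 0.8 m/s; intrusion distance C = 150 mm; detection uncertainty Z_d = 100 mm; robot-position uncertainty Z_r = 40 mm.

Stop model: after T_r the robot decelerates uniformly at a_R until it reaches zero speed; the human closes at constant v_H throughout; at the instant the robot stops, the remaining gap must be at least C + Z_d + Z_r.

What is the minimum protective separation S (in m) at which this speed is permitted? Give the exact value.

stop time T_s = 2/(6/5) = 1.6667 s
robot covers v_R·T_r = 2.0000·0.2000 = 0.4000 m before braking
robot covers 2.0000·1.6667 − ½·1.2000·1.6667² = 1.6667 m while stopping
human over T_r+T_s: 0.8000·(0.2000+1.6667) = 1.4933 m
residual clearance needed = 0.1500+0.1000+0.0400 = 0.2900 m
S_min ≈ 0.4000+1.6667+1.4933+0.2900  ⇒  S_min = 77/20 m

S_min = 77/20 m = 3.8500 m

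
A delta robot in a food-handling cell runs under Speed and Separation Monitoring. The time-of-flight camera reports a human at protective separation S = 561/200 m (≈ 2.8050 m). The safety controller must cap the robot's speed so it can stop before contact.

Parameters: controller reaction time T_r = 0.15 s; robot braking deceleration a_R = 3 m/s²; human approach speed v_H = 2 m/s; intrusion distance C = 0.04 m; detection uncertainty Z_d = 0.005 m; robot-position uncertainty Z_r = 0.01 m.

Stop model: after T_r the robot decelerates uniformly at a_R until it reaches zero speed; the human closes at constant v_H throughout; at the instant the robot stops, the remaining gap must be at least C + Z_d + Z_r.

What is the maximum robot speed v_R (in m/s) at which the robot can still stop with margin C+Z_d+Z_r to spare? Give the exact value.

collect terms ⇒ (1/6)·v_R² + (49/60)·v_R + (-49/20) = 0
  disc = (49/60)² − 4·(1/6)·(-49/20) = 8281/3600 ; √disc = 91/60
  v_R = (−(49/60) + 91/60) / (2·(1/6)) = 21/10 m/s
check:
stop time T_s = (21/10)/3 = 0.7000 s
reaction-phase robot travel = 2.1000·0.1500 = 0.3150 m
robot under decel: 2.1000²/(2·3.0000) = 0.7350 m
person approaches 2.0000·(0.1500+0.7000) = 1.7000 m
margins: 0.0400+0.0050+0.0100 = 0.0550 m
sum ≈ 0.3150+0.7350+1.7000+0.0550 ≈ 2.8050 m = S ✓

v_R_max = 21/10 m/s = 2.1000 m/s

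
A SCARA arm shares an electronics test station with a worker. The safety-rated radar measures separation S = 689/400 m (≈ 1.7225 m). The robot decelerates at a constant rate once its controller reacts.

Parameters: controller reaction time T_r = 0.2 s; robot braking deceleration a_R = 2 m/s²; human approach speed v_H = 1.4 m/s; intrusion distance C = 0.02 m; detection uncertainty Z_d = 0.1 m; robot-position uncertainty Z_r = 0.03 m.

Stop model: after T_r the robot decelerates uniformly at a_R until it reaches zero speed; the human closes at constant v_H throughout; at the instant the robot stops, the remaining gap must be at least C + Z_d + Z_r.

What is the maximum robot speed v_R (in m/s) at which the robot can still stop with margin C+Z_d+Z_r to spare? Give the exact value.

v_R_max = 11/10 m/s = 1.1000 m/s

collect terms ⇒ (1/4)·v_R² + (9/10)·v_R + (-517/400) = 0
  disc = (9/10)² − 4·(1/4)·(-517/400) = 841/400 ; √disc = 29/20
  v_R = (−(9/10) + 29/20) / (2·(1/4)) = 11/10 m/s
check:
T_s = v_R/a_R = (11/10)/2 = 0.5500 s
robot in T_r: 1.1000·0.2000 = 0.2200 m
robot covers 1.1000·0.5500 − ½·2.0000·0.5500² = 0.3025 m while stopping
human over T_r+T_s: 1.4000·(0.2000+0.5500) = 1.0500 m
C+Z_d+Z_r = 0.0200+0.1000+0.0300 = 0.1500 m
sum ≈ 0.2200+0.3025+1.0500+0.1500 ≈ 1.7225 m = S ✓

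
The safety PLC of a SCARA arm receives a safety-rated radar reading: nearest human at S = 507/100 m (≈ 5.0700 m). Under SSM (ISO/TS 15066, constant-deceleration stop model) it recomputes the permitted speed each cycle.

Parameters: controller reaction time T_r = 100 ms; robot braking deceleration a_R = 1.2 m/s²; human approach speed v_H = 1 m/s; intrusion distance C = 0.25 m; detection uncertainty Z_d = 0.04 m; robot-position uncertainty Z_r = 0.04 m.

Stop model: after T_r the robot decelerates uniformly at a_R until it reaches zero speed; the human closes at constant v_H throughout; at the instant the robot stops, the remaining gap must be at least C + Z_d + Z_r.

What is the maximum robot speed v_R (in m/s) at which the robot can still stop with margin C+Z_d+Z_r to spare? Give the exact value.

v_R_max = 12/5 m/s = 2.4000 m/s

collect terms ⇒ (5/12)·v_R² + (14/15)·v_R + (-116/25) = 0
  disc = (14/15)² − 4·(5/12)·(-116/25) = 1936/225 ; √disc = 44/15
  v_R = (−(14/15) + 44/15) / (2·(5/12)) = 12/5 m/s
check:
braking lasts T_s = (12/5)/(6/5) = 2.0000 s
robot in T_r: 2.4000·0.1000 = 0.2400 m
braking distance = 2.4000²/(2·1.2000) = 2.4000 m
person approaches 1.0000·(0.1000+2.0000) = 2.1000 m
C+Z_d+Z_r = 0.2500+0.0400+0.0400 = 0.3300 m
sum ≈ 0.2400+2.4000+2.1000+0.3300 ≈ 5.0700 m = S ✓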